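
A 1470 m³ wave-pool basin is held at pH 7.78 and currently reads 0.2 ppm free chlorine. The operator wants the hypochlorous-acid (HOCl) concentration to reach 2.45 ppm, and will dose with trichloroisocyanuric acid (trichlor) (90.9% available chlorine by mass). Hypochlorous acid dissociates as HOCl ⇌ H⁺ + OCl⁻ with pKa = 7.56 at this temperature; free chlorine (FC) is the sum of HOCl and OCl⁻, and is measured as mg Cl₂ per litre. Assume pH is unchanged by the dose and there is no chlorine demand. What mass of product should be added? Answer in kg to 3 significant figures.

10.2 kg

Volume: 1470 m³ = 1,470,000 L.
[OCl⁻]/[HOCl] = 10^(pH − pKa) = 10^(7.78 − 7.56) = 1.66; fraction as HOCl = 1/(1 + 1.66) = 0.376.
Free chlorine required for 2.45 ppm HOCl: 2.45 / 0.376 = 6.516 ppm.
FC to add: 6.516 − 0.2 = 6.316 mg/L as Cl₂.
Cl₂ equivalent: 6.316 mg/L × 1,470,000 L = 9285 g.
Product at 90.9% available Cl: 9285 / 0.909 = 10,210 g.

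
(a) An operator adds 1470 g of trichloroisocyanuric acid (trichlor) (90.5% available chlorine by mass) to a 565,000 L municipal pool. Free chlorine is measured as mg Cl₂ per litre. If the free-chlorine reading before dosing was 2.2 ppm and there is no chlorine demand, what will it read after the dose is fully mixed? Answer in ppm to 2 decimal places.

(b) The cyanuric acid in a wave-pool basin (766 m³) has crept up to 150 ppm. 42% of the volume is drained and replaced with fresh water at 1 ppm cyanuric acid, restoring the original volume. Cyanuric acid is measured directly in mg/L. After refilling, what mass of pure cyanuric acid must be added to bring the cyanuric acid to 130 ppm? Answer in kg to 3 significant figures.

(a) 4.55 ppm; (b) 32.6 kg

(a) Available chlorine delivered: 1470 g × 0.905 = 1330 g as Cl₂.
(a) Concentration rise: 1330 g / 565,000 L = 2.355 mg/L = 2.35 ppm.
(a) Final FC: 2.2 + 2.35 = 4.55 ppm.

(b) Volume: 766 m³ = 766,000 L.
(b) After draining 42% and refilling: 150 × 0.58 + 1 × 0.42 = 87.42 ppm.
(b) Deficit to target: 130 − 87.42 = 42.58 mg/L.
(b) Mass: 42.58 mg/L × 766,000 L = 32,620 g cyanuric acid.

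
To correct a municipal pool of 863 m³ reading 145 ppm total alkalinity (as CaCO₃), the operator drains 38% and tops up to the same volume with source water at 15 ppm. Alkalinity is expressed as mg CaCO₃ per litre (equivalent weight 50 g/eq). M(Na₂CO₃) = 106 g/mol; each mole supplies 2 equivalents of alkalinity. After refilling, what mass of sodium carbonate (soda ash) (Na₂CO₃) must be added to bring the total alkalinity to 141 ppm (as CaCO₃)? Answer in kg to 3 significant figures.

41.5 kg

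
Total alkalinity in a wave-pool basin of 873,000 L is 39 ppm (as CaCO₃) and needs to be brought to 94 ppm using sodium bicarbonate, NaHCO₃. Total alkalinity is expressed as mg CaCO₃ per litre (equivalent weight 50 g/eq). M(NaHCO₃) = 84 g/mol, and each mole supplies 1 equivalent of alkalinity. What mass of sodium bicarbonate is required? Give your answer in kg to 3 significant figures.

80.7 kg

Alkalinity to add: (94 − 39) = 55 mg/L as CaCO₃ × 873,000 L = 48,020 g as CaCO₃.
Equivalents: 48,020 g ÷ 50 g/eq = 960.3 eq.
NaHCO₃ supplies 1 eq per mole → 960.3 mol.
Mass: 960.3 mol × 84 g/mol = 80,670 g.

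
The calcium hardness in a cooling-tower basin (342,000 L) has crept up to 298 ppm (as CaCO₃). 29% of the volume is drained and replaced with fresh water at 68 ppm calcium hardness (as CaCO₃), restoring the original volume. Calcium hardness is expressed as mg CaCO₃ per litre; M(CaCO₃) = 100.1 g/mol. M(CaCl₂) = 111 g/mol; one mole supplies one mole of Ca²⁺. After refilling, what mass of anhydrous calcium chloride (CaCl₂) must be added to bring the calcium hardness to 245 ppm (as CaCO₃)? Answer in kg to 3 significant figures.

5.20 kg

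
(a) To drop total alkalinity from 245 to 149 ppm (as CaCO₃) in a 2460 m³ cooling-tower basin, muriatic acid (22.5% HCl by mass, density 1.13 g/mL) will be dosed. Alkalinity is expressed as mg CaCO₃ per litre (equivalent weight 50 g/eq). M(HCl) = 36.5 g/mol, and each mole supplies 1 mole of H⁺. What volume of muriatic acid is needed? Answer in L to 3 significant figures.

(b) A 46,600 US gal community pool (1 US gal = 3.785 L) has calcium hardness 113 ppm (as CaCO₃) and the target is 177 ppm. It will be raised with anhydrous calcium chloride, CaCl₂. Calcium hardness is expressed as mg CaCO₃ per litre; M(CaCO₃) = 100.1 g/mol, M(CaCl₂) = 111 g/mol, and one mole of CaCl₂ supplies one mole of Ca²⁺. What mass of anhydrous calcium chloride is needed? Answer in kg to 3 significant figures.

(a) 678 L; (b) 12.5 kg

(a) Volume: 2460 m³ = 2,460,000 L.
(a) Alkalinity to neutralize: (245 − 149) = 96 mg/L as CaCO₃ × 2,460,000 L = 236,200 g as CaCO₃.
(a) Equivalents of H⁺ required: 236,200 ÷ 50 g/eq = 4723 eq = 4723 mol HCl.
(a) Mass of HCl: 4723 × 36.5 = 172,400 g.
(a) Mass of 22.5% solution: 172,400 / 0.225 = 766,200 g.
(a) Volume: 766,200 g ÷ 1.13 g/mL = 678,100 mL.

(b) Volume: 46,600 US gal × 3.785 L/gal = 176,381 L.
(b) Hardness to add: (177 − 113) = 64 mg/L as CaCO₃ × 176,381 L = 11,290 g as CaCO₃.
(b) Moles of Ca²⁺ (1 mol Ca²⁺ ≡ 1 mol CaCO₃): 11,290 / 100.1 g/mol = 112.8 mol.
(b) Mass of CaCl₂: 112.8 × 111 = 12,520 g.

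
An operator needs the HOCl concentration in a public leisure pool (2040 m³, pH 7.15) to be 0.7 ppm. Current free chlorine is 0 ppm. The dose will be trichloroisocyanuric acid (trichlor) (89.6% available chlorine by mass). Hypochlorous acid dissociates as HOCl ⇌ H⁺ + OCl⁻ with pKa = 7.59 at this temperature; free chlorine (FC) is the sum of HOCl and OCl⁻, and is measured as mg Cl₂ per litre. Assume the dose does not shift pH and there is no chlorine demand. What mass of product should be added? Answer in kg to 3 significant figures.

Volume: 2040 m³ = 2,040,000 L.
[OCl⁻]/[HOCl] = 10^(pH − pKa) = 10^(7.15 − 7.59) = 0.3631; fraction as HOCl = 1/(1 + 0.3631) = 0.7336.
Free chlorine required for 0.7 ppm HOCl: 0.7 / 0.7336 = 0.9542 ppm.
FC to add: 0.9542 − 0 = 0.9542 mg/L as Cl₂.
Cl₂ equivalent: 0.9542 mg/L × 2,040,000 L = 1946 g.
Product at 89.6% available Cl: 1946 / 0.896 = 2172 g.

2.17 kg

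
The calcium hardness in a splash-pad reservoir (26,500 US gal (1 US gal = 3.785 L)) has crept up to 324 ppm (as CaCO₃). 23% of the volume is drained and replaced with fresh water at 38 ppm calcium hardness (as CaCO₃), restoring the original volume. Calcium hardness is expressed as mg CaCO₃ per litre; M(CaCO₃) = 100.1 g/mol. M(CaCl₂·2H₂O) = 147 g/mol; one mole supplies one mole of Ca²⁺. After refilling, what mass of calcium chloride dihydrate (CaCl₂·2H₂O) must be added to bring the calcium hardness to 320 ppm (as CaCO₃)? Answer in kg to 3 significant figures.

Volume: 26,500 US gal × 3.785 L/gal = 100,302 L.
After draining 23% and refilling: 324 × 0.77 + 38 × 0.23 = 258.22 ppm.
Deficit to target: 320 − 258.22 = 61.78 mg/L.
As CaCO₃: 61.78 mg/L × 100,302 L = 6197 g; ÷ 100.1 = 61.9 mol Ca²⁺.
Mass: 61.9 × 147 = 9100 g.

9.10 kg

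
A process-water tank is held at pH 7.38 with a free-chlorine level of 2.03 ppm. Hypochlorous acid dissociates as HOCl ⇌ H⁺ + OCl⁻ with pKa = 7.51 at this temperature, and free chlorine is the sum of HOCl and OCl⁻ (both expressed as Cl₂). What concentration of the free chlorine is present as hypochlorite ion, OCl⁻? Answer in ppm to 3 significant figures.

[OCl⁻]/[HOCl] = 10^(pH − pKa) = 10^(7.38 − 7.51) = 10^-0.13 = 0.7413.
Fraction as HOCl = 1 / (1 + 0.7413) = 0.5743.
OCl⁻ = (1 − 0.5743) × 2.03 ppm = 0.8642 ppm.

0.864 ppm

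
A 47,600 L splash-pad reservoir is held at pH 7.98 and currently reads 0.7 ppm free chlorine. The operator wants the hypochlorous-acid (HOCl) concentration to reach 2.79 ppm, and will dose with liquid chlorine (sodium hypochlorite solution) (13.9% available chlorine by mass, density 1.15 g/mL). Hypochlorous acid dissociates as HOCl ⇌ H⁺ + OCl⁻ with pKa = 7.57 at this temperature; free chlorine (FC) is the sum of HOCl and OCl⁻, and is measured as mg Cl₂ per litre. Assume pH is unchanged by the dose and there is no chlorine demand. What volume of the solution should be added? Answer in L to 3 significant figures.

2.76 L

[OCl⁻]/[HOCl] = 10^(pH − pKa) = 10^(7.98 − 7.57) = 2.57; fraction as HOCl = 1/(1 + 2.57) = 0.2801.
Free chlorine required for 2.79 ppm HOCl: 2.79 / 0.2801 = 9.961 ppm.
FC to add: 9.961 − 0.7 = 9.261 mg/L as Cl₂.
Cl₂ equivalent: 9.261 mg/L × 47,600 L = 440.8 g.
Product at 13.9% available Cl: 440.8 / 0.139 = 3172 g.
Volume: 3172 g ÷ 1.15 g/mL = 2758 mL.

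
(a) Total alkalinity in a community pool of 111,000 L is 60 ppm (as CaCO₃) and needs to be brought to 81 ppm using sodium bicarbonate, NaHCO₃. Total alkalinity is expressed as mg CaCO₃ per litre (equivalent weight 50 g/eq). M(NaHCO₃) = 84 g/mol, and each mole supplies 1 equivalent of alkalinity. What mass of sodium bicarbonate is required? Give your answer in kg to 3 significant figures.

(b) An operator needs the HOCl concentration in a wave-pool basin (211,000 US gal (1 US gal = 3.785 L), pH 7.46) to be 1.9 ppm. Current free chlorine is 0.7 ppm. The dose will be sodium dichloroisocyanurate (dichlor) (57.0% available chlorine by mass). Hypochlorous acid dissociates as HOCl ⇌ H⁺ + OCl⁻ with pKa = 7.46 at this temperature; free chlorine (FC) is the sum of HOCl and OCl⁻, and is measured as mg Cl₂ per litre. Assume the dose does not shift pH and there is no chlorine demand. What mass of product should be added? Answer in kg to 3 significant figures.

(a) Alkalinity to add: (81 − 60) = 21 mg/L as CaCO₃ × 111,000 L = 2331 g as CaCO₃.
(a) Equivalents: 2331 g ÷ 50 g/eq = 46.62 eq.
(a) NaHCO₃ supplies 1 eq per mole → 46.62 mol.
(a) Mass: 46.62 mol × 84 g/mol = 3916 g.

(b) Volume: 211,000 US gal × 3.785 L/gal = 798,635 L.
(b) [OCl⁻]/[HOCl] = 10^(pH − pKa) = 10^(7.46 − 7.46) = 1; fraction as HOCl = 1/(1 + 1) = 0.5.
(b) Free chlorine required for 1.9 ppm HOCl: 1.9 / 0.5 = 3.8 ppm.
(b) FC to add: 3.8 − 0.7 = 3.1 mg/L as Cl₂.
(b) Cl₂ equivalent: 3.1 mg/L × 798,635 L = 2476 g.
(b) Product at 57.0% available Cl: 2476 / 0.57 = 4343 g.

(a) 3.92 kg; (b) 4.34 kg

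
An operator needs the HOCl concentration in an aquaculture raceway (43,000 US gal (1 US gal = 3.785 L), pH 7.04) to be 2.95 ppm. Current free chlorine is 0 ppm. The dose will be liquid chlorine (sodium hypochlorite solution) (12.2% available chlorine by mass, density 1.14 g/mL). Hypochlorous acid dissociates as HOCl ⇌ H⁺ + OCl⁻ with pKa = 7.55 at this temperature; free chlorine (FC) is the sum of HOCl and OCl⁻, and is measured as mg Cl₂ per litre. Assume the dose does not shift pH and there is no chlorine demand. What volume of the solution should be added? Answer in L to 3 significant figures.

Volume: 43,000 US gal × 3.785 L/gal = 162,755 L.
[OCl⁻]/[HOCl] = 10^(pH − pKa) = 10^(7.04 − 7.55) = 0.309; fraction as HOCl = 1/(1 + 0.309) = 0.7639.
Free chlorine required for 2.95 ppm HOCl: 2.95 / 0.7639 = 3.862 ppm.
FC to add: 3.862 − 0 = 3.862 mg/L as Cl₂.
Cl₂ equivalent: 3.862 mg/L × 162,755 L = 628.5 g.
Product at 12.2% available Cl: 628.5 / 0.122 = 5152 g.
Volume: 5152 g ÷ 1.14 g/mL = 4519 mL.

4.52 L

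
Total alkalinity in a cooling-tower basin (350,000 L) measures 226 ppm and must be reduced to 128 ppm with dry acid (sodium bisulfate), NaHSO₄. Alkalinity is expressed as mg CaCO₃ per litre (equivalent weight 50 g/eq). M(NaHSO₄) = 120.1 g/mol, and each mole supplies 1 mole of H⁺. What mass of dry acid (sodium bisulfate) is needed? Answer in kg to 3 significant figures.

Alkalinity to neutralize: (226 − 128) = 98 mg/L as CaCO₃ × 350,000 L = 34,300 g as CaCO₃.
Equivalents of H⁺ required: 34,300 ÷ 50 g/eq = 686 eq = 686 mol NaHSO₄.
Mass of NaHSO₄: 686 × 120.1 = 82,390 g.

82.4 kg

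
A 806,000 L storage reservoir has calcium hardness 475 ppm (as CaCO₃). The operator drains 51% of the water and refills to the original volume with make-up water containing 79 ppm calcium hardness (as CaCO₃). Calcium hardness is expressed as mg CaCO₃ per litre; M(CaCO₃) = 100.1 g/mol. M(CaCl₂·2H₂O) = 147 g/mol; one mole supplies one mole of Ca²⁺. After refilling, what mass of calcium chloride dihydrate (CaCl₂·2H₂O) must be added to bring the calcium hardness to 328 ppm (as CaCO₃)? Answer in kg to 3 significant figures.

65.1 kg

After draining 51% and refilling: 475 × 0.49 + 79 × 0.51 = 273.04 ppm.
Deficit to target: 328 − 273.04 = 54.96 mg/L.
As CaCO₃: 54.96 mg/L × 806,000 L = 44,300 g; ÷ 100.1 = 442.5 mol Ca²⁺.
Mass: 442.5 × 147 = 65,050 g.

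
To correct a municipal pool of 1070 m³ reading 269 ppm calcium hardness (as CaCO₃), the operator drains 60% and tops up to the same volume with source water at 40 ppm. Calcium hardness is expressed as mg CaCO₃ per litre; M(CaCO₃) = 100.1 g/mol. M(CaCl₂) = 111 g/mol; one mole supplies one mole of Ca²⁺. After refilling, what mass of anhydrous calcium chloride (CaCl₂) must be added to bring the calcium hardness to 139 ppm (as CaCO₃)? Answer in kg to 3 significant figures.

Volume: 1070 m³ = 1,070,000 L.
After draining 60% and refilling: 269 × 0.40 + 40 × 0.60 = 131.6 ppm.
Deficit to target: 139 − 131.6 = 7.4 mg/L.
As CaCO₃: 7.4 mg/L × 1,070,000 L = 7918 g; ÷ 100.1 = 79.1 mol Ca²⁺.
Mass: 79.1 × 111 = 8780 g.

8.78 kg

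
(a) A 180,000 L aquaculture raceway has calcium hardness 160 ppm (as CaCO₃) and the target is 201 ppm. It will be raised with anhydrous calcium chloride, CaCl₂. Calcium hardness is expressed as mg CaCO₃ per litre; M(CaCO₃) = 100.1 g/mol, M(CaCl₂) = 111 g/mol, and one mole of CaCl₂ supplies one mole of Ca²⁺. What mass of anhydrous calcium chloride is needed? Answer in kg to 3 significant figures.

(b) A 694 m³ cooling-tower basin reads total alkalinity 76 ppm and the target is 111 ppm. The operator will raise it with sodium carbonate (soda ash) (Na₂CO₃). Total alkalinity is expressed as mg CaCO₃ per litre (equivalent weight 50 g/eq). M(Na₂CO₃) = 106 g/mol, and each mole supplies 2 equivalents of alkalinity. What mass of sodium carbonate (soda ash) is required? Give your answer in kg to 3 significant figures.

(a) Hardness to add: (201 − 160) = 41 mg/L as CaCO₃ × 180,000 L = 7380 g as CaCO₃.
(a) Moles of Ca²⁺ (1 mol Ca²⁺ ≡ 1 mol CaCO₃): 7380 / 100.1 g/mol = 73.73 mol.
(a) Mass of CaCl₂: 73.73 × 111 = 8184 g.

(b) Volume: 694 m³ = 694,000 L.
(b) Alkalinity to add: (111 − 76) = 35 mg/L as CaCO₃ × 694,000 L = 24,290 g as CaCO₃.
(b) Equivalents: 24,290 g ÷ 50 g/eq = 485.8 eq.
(b) Each mole of Na₂CO₃ supplies 2 eq, so 485.8 / 2 = 242.9 mol.
(b) Mass: 242.9 mol × 106 g/mol = 25,750 g.

(a) 8.18 kg; (b) 25.7 kg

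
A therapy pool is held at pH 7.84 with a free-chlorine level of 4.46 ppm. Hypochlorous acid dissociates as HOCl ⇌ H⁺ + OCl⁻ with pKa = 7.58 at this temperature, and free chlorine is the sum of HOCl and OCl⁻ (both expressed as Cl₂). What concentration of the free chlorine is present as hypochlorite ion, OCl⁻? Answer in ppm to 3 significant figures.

2.88 ppm

[OCl⁻]/[HOCl] = 10^(pH − pKa) = 10^(7.84 − 7.58) = 10^0.26 = 1.82.
Fraction as HOCl = 1 / (1 + 1.82) = 0.3546.
OCl⁻ = (1 − 0.3546) × 4.46 ppm = 2.878 ppm.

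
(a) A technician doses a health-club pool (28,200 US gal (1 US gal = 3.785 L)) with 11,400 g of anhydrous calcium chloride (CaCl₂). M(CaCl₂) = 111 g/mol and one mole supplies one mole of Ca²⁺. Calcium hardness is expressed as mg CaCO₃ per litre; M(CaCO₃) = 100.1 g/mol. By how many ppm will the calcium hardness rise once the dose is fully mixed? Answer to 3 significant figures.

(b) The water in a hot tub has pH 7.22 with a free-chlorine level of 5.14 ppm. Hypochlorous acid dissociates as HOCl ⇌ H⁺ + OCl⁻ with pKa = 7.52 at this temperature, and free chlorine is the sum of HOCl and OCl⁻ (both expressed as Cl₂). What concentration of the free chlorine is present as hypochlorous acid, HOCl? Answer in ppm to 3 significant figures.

(a) Volume: 28,200 US gal × 3.785 L/gal = 106,737 L.
(a) Moles of Ca²⁺: 11,400 g ÷ 111 g/mol = 102.7 mol.
(a) As CaCO₃: 102.7 mol × 100.1 g/mol = 10,280 g.
(a) Rise: 10,280 g / 106,737 L × 1000 = 96.32 mg/L.

(b) [OCl⁻]/[HOCl] = 10^(pH − pKa) = 10^(7.22 − 7.52) = 10^-0.30 = 0.5012.
(b) Fraction as HOCl = 1 / (1 + 0.5012) = 0.6661.
(b) HOCl = 0.6661 × 5.14 ppm = 3.424 ppm.

(a) 96.3 ppm; (b) 3.42 ppm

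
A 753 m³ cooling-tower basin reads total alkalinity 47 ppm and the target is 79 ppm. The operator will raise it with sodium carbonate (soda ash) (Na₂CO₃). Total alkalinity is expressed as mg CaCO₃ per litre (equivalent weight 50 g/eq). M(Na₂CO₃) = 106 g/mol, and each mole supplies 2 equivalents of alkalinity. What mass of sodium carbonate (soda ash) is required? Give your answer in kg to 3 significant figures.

Volume: 753 m³ = 753,000 L.
Alkalinity to add: (79 − 47) = 32 mg/L as CaCO₃ × 753,000 L = 24,100 g as CaCO₃.
Equivalents: 24,100 g ÷ 50 g/eq = 481.9 eq.
Each mole of Na₂CO₃ supplies 2 eq, so 481.9 / 2 = 241 mol.
Mass: 241 mol × 106 g/mol = 25,540 g.

25.5 kg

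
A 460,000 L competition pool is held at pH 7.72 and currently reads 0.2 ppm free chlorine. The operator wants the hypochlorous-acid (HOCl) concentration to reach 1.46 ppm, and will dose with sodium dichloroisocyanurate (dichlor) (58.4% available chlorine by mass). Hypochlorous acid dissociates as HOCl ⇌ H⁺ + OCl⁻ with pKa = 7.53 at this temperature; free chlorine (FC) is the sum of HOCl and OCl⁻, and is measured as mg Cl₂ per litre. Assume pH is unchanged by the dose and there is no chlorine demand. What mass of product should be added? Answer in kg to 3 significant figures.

[OCl⁻]/[HOCl] = 10^(pH − pKa) = 10^(7.72 − 7.53) = 1.549; fraction as HOCl = 1/(1 + 1.549) = 0.3923.
Free chlorine required for 1.46 ppm HOCl: 1.46 / 0.3923 = 3.721 ppm.
FC to add: 3.721 − 0.2 = 3.521 mg/L as Cl₂.
Cl₂ equivalent: 3.521 mg/L × 460,000 L = 1620 g.
Product at 58.4% available Cl: 1620 / 0.584 = 2774 g.

2.77 kg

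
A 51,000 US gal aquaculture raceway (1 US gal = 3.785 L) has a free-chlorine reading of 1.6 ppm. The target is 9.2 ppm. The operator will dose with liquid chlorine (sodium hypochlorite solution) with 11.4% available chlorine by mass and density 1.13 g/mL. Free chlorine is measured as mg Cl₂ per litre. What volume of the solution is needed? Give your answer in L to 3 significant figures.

Volume: 51,000 US gal × 3.785 L/gal = 193,035 L.
Chlorine deficit: 9.2 − 1.6 = 7.6 ppm = 7.6 mg/L as Cl₂.
Cl₂ equivalent needed: 7.6 mg/L × 193,035 L = 1,467,000 mg = 1467 g.
Product at 11.4% available chlorine: 1467 / 0.114 = 12,870 g.
Volume at density 1.13 g/mL: 12,870 g ÷ 1.13 g/mL = 11,390 mL.

11.4 L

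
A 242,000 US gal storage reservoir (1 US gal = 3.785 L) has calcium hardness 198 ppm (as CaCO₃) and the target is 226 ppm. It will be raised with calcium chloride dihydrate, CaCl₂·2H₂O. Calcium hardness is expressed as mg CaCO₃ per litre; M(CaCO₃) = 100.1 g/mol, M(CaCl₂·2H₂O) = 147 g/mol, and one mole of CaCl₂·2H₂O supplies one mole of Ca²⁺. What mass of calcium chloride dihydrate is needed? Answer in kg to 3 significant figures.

Volume: 242,000 US gal × 3.785 L/gal = 915,970 L.
Hardness to add: (226 − 198) = 28 mg/L as CaCO₃ × 915,970 L = 25,650 g as CaCO₃.
Moles of Ca²⁺ (1 mol Ca²⁺ ≡ 1 mol CaCO₃): 25,650 / 100.1 g/mol = 256.2 mol.
Mass of CaCl₂·2H₂O: 256.2 × 147 = 37,660 g.

37.7 kg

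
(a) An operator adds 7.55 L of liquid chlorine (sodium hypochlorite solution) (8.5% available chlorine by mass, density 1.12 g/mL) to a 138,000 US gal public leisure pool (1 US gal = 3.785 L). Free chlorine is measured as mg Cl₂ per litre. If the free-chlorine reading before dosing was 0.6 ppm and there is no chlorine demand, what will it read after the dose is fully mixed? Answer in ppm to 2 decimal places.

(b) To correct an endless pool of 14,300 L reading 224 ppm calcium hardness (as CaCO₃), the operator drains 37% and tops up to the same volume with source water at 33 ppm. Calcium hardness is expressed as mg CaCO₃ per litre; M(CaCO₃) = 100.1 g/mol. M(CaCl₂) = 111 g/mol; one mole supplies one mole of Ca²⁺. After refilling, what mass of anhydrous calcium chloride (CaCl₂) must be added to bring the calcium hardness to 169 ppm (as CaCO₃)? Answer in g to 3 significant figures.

(a) Volume: 138,000 US gal × 3.785 L/gal = 522,330 L.
(a) Mass of solution: 7.55 L × 1000 mL/L × 1.12 g/mL = 8456 g.
(a) Available chlorine delivered: 8456 g × 0.085 = 718.8 g as Cl₂.
(a) Concentration rise: 718.8 g / 522,330 L = 1.376 mg/L = 1.38 ppm.
(a) Final FC: 0.6 + 1.38 = 1.98 ppm.

(b) After draining 37% and refilling: 224 × 0.63 + 33 × 0.37 = 153.33 ppm.
(b) Deficit to target: 169 − 153.33 = 15.67 mg/L.
(b) As CaCO₃: 15.67 mg/L × 14,300 L = 224.1 g; ÷ 100.1 = 2.239 mol Ca²⁺.
(b) Mass: 2.239 × 111 = 248.5 g.

(a) 1.98 ppm; (b) 248 g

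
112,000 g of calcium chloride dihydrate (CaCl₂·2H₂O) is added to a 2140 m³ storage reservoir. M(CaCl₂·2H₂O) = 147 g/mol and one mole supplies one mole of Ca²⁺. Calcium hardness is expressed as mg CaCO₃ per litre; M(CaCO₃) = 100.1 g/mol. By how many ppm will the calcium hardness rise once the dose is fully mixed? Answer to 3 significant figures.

35.6 ppm

Volume: 2140 m³ = 2,140,000 L.
Moles of Ca²⁺: 112,000 g ÷ 147 g/mol = 761.9 mol.
As CaCO₃: 761.9 mol × 100.1 g/mol = 76,270 g.
Rise: 76,270 g / 2,140,000 L × 1000 = 35.64 mg/L.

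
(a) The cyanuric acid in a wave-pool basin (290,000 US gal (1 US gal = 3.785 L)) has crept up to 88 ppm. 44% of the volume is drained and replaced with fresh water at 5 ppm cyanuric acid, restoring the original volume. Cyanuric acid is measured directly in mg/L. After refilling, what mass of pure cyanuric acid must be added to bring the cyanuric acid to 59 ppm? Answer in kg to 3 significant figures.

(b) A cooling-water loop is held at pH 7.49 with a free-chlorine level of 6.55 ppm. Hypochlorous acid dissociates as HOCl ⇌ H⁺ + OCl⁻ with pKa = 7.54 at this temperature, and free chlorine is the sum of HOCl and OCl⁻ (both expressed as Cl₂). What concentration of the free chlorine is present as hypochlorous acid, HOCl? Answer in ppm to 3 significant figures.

(a) 8.25 kg; (b) 3.46 ppm

(a) Volume: 290,000 US gal × 3.785 L/gal = 1,097,650 L.
(a) After draining 44% and refilling: 88 × 0.56 + 5 × 0.44 = 51.48 ppm.
(a) Deficit to target: 59 − 51.48 = 7.52 mg/L.
(a) Mass: 7.52 mg/L × 1,097,650 L = 8254 g cyanuric acid.

(b) [OCl⁻]/[HOCl] = 10^(pH − pKa) = 10^(7.49 − 7.54) = 10^-0.05 = 0.8913.
(b) Fraction as HOCl = 1 / (1 + 0.8913) = 0.5288.
(b) HOCl = 0.5288 × 6.55 ppm = 3.463 ppm.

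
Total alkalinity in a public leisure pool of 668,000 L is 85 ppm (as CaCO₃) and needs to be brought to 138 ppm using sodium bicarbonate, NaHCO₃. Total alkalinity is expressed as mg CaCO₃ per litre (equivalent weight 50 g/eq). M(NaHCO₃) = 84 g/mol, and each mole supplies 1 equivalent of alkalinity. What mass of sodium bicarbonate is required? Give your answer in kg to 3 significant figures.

59.5 kg

Alkalinity to add: (138 − 85) = 53 mg/L as CaCO₃ × 668,000 L = 35,400 g as CaCO₃.
Equivalents: 35,400 g ÷ 50 g/eq = 708.1 eq.
NaHCO₃ supplies 1 eq per mole → 708.1 mol.
Mass: 708.1 mol × 84 g/mol = 59,480 g.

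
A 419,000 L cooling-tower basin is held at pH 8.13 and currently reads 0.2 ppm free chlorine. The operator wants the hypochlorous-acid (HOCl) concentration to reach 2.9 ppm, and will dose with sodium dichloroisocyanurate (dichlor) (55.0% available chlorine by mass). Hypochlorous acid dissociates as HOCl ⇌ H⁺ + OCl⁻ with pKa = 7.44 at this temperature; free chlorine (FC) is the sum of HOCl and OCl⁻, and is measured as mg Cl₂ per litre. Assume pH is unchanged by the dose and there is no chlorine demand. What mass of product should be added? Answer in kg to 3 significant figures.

[OCl⁻]/[HOCl] = 10^(pH − pKa) = 10^(8.13 − 7.44) = 4.898; fraction as HOCl = 1/(1 + 4.898) = 0.1696.
Free chlorine required for 2.9 ppm HOCl: 2.9 / 0.1696 = 17.1 ppm.
FC to add: 17.1 − 0.2 = 16.9 mg/L as Cl₂.
Cl₂ equivalent: 16.9 mg/L × 419,000 L = 7083 g.
Product at 55.0% available Cl: 7083 / 0.55 = 12,880 g.

12.9 kg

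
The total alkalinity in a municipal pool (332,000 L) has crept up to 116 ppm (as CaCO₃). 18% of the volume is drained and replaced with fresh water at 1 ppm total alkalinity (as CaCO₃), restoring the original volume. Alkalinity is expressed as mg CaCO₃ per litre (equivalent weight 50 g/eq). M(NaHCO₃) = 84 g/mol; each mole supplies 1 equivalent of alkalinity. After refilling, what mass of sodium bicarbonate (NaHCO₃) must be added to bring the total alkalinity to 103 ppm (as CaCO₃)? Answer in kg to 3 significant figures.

After draining 18% and refilling: 116 × 0.82 + 1 × 0.18 = 95.3 ppm.
Deficit to target: 103 − 95.3 = 7.7 mg/L.
As CaCO₃: 7.7 mg/L × 332,000 L = 2556 g; ÷ 50 g/eq ÷ 1 = 51.13 mol NaHCO₃.
Mass: 51.13 × 84 = 4295 g.

4.29 kg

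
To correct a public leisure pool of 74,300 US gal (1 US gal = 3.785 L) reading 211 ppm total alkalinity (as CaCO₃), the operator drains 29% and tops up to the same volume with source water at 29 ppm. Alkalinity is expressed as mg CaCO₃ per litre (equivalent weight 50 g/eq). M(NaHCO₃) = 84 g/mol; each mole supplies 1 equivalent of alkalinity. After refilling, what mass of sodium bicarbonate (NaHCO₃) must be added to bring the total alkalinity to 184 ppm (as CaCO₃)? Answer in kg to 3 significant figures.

12.2 kg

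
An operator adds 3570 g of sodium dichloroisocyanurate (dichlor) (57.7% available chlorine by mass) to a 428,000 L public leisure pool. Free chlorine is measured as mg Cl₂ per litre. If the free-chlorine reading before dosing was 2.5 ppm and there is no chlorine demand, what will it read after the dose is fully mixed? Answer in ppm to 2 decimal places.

7.31 ppm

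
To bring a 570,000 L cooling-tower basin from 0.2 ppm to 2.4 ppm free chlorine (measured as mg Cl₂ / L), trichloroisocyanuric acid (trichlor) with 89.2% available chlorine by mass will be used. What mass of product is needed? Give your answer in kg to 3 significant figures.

Chlorine deficit: 2.4 − 0.2 = 2.2 ppm = 2.2 mg/L as Cl₂.
Cl₂ equivalent needed: 2.2 mg/L × 570,000 L = 1,254,000 mg = 1254 g.
Product at 89.2% available chlorine: 1254 / 0.892 = 1406 g.

1.41 kg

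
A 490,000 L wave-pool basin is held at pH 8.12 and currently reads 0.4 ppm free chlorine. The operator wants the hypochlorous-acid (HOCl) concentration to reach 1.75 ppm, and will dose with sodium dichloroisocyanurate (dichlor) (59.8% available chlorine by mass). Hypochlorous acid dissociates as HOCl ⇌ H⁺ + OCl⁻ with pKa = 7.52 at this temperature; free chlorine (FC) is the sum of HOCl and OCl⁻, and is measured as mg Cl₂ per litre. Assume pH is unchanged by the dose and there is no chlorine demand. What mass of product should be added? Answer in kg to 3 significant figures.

6.81 kg

[OCl⁻]/[HOCl] = 10^(pH − pKa) = 10^(8.12 − 7.52) = 3.981; fraction as HOCl = 1/(1 + 3.981) = 0.2008.
Free chlorine required for 1.75 ppm HOCl: 1.75 / 0.2008 = 8.717 ppm.
FC to add: 8.717 − 0.4 = 8.317 mg/L as Cl₂.
Cl₂ equivalent: 8.317 mg/L × 490,000 L = 4075 g.
Product at 59.8% available Cl: 4075 / 0.598 = 6815 g.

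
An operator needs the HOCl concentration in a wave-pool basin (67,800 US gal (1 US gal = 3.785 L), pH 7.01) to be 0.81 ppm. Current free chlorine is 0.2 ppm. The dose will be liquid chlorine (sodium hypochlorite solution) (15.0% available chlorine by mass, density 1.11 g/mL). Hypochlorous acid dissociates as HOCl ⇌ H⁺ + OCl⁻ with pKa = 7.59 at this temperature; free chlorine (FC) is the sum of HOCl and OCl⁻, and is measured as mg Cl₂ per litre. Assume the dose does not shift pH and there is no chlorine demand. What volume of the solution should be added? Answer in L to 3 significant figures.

Volume: 67,800 US gal × 3.785 L/gal = 256,623 L.
[OCl⁻]/[HOCl] = 10^(pH − pKa) = 10^(7.01 − 7.59) = 0.263; fraction as HOCl = 1/(1 + 0.263) = 0.7917.
Free chlorine required for 0.81 ppm HOCl: 0.81 / 0.7917 = 1.023 ppm.
FC to add: 1.023 − 0.2 = 0.8231 mg/L as Cl₂.
Cl₂ equivalent: 0.8231 mg/L × 256,623 L = 211.2 g.
Product at 15.0% available Cl: 211.2 / 0.15 = 1408 g.
Volume: 1408 g ÷ 1.11 g/mL = 1269 mL.

1.27 L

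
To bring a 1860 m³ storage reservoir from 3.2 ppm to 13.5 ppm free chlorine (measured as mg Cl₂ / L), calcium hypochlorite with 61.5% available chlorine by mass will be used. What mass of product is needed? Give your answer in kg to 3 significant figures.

31.2 kg

Volume: 1860 m³ = 1,860,000 L.
Chlorine deficit: 13.5 − 3.2 = 10.3 ppm = 10.3 mg/L as Cl₂.
Cl₂ equivalent needed: 10.3 mg/L × 1,860,000 L = 19,160,000 mg = 19,160 g.
Product at 61.5% available chlorine: 19,160 / 0.615 = 31,150 g.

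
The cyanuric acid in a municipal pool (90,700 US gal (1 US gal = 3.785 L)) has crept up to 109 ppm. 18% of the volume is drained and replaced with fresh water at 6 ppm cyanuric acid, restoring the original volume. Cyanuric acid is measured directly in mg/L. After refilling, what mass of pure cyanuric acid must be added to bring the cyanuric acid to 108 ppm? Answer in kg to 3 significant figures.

Volume: 90,700 US gal × 3.785 L/gal = 343,300 L.
After draining 18% and refilling: 109 × 0.82 + 6 × 0.18 = 90.46 ppm.
Deficit to target: 108 − 90.46 = 17.54 mg/L.
Mass: 17.54 mg/L × 343,300 L = 6021 g cyanuric acid.

6.02 kg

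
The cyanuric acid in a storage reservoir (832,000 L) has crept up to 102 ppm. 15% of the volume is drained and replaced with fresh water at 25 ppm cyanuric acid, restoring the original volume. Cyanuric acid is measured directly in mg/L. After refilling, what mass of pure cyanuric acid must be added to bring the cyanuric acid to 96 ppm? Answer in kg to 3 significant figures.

After draining 15% and refilling: 102 × 0.85 + 25 × 0.15 = 90.45 ppm.
Deficit to target: 96 − 90.45 = 5.55 mg/L.
Mass: 5.55 mg/L × 832,000 L = 4618 g cyanuric acid.

4.62 kg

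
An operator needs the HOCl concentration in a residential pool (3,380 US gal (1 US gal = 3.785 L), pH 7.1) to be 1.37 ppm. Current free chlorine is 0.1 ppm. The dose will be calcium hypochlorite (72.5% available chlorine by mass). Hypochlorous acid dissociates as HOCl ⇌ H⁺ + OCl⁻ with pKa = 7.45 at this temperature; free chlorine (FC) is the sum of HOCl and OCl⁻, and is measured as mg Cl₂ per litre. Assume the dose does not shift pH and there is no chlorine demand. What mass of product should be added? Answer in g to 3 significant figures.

33.2 g

Volume: 3,380 US gal × 3.785 L/gal = 12,793 L.
[OCl⁻]/[HOCl] = 10^(pH − pKa) = 10^(7.1 − 7.45) = 0.4467; fraction as HOCl = 1/(1 + 0.4467) = 0.6912.
Free chlorine required for 1.37 ppm HOCl: 1.37 / 0.6912 = 1.982 ppm.
FC to add: 1.982 − 0.1 = 1.882 mg/L as Cl₂.
Cl₂ equivalent: 1.882 mg/L × 12,793 L = 24.08 g.
Product at 72.5% available Cl: 24.08 / 0.725 = 33.21 g.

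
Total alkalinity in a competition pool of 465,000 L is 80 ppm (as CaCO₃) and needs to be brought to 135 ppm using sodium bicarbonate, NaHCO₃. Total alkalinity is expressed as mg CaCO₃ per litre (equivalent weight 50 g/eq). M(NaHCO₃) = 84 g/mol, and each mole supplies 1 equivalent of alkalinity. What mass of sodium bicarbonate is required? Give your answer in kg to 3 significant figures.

Alkalinity to add: (135 − 80) = 55 mg/L as CaCO₃ × 465,000 L = 25,580 g as CaCO₃.
Equivalents: 25,580 g ÷ 50 g/eq = 511.5 eq.
NaHCO₃ supplies 1 eq per mole → 511.5 mol.
Mass: 511.5 mol × 84 g/mol = 42,970 g.

43.0 kg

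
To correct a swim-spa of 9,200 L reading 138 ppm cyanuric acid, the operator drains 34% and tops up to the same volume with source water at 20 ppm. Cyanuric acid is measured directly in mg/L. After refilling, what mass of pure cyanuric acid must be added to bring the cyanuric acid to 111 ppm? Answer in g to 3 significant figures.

121 g

After draining 34% and refilling: 138 × 0.66 + 20 × 0.34 = 97.88 ppm.
Deficit to target: 111 − 97.88 = 13.12 mg/L.
Mass: 13.12 mg/L × 9,200 L = 120.7 g cyanuric acid.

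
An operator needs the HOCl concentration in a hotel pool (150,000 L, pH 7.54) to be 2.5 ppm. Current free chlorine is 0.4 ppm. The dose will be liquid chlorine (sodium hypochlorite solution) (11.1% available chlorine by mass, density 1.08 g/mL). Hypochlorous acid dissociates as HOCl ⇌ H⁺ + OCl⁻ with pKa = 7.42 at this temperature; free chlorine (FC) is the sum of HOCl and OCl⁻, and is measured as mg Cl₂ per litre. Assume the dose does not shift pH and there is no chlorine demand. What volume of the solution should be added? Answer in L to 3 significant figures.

[OCl⁻]/[HOCl] = 10^(pH − pKa) = 10^(7.54 − 7.42) = 1.318; fraction as HOCl = 1/(1 + 1.318) = 0.4314.
Free chlorine required for 2.5 ppm HOCl: 2.5 / 0.4314 = 5.796 ppm.
FC to add: 5.796 − 0.4 = 5.396 mg/L as Cl₂.
Cl₂ equivalent: 5.396 mg/L × 150,000 L = 809.3 g.
Product at 11.1% available Cl: 809.3 / 0.111 = 7291 g.
Volume: 7291 g ÷ 1.08 g/mL = 6751 mL.

6.75 L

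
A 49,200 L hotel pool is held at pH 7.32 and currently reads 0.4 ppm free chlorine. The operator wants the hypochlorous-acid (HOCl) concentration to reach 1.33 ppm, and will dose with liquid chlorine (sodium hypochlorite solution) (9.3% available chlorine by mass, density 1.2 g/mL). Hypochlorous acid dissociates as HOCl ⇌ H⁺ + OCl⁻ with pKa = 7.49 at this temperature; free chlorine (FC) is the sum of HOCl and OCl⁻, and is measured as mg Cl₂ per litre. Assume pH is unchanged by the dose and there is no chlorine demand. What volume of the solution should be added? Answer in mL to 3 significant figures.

806 mL

[OCl⁻]/[HOCl] = 10^(pH − pKa) = 10^(7.32 − 7.49) = 0.6761; fraction as HOCl = 1/(1 + 0.6761) = 0.5966.
Free chlorine required for 1.33 ppm HOCl: 1.33 / 0.5966 = 2.229 ppm.
FC to add: 2.229 − 0.4 = 1.829 mg/L as Cl₂.
Cl₂ equivalent: 1.829 mg/L × 49,200 L = 90 g.
Product at 9.3% available Cl: 90 / 0.093 = 967.7 g.
Volume: 967.7 g ÷ 1.2 g/mL = 806.4 mL.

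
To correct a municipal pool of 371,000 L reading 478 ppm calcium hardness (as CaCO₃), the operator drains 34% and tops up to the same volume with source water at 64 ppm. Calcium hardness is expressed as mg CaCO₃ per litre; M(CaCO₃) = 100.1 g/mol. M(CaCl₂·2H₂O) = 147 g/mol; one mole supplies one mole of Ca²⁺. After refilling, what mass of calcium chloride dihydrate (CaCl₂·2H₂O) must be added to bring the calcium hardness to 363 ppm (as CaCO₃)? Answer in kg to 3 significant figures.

14.0 kg

After draining 34% and refilling: 478 × 0.66 + 64 × 0.34 = 337.24 ppm.
Deficit to target: 363 − 337.24 = 25.76 mg/L.
As CaCO₃: 25.76 mg/L × 371,000 L = 9557 g; ÷ 100.1 = 95.47 mol Ca²⁺.
Mass: 95.47 × 147 = 14,030 g.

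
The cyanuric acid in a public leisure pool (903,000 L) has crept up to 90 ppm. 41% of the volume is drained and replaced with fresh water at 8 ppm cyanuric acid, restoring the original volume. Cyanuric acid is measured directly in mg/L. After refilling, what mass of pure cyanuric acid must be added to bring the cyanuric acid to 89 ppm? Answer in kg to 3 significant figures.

After draining 41% and refilling: 90 × 0.59 + 8 × 0.41 = 56.38 ppm.
Deficit to target: 89 − 56.38 = 32.62 mg/L.
Mass: 32.62 mg/L × 903,000 L = 29,460 g cyanuric acid.

29.5 kg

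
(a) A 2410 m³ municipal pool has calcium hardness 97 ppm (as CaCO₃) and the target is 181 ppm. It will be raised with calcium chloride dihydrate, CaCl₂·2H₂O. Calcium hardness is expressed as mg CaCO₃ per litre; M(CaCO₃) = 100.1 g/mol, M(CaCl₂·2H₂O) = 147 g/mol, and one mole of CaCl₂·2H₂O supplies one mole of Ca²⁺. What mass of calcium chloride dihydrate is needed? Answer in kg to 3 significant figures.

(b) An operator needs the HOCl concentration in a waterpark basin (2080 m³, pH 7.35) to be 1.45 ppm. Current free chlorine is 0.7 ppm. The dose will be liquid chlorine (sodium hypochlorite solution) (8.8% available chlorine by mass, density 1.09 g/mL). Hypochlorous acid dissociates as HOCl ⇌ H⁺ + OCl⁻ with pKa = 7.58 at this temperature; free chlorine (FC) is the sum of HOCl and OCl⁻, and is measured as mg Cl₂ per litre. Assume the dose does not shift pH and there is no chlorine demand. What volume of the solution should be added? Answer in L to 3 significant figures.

(a) 297 kg; (b) 34.8 L

(a) Volume: 2410 m³ = 2,410,000 L.
(a) Hardness to add: (181 − 97) = 84 mg/L as CaCO₃ × 2,410,000 L = 202,400 g as CaCO₃.
(a) Moles of Ca²⁺ (1 mol Ca²⁺ ≡ 1 mol CaCO₃): 202,400 / 100.1 g/mol = 2022 mol.
(a) Mass of CaCl₂·2H₂O: 2022 × 147 = 297,300 g.

(b) Volume: 2080 m³ = 2,080,000 L.
(b) [OCl⁻]/[HOCl] = 10^(pH − pKa) = 10^(7.35 − 7.58) = 0.5888; fraction as HOCl = 1/(1 + 0.5888) = 0.6294.
(b) Free chlorine required for 1.45 ppm HOCl: 1.45 / 0.6294 = 2.304 ppm.
(b) FC to add: 2.304 − 0.7 = 1.604 mg/L as Cl₂.
(b) Cl₂ equivalent: 1.604 mg/L × 2,080,000 L = 3336 g.
(b) Product at 8.8% available Cl: 3336 / 0.088 = 37,910 g.
(b) Volume: 37,910 g ÷ 1.09 g/mL = 34,780 mL.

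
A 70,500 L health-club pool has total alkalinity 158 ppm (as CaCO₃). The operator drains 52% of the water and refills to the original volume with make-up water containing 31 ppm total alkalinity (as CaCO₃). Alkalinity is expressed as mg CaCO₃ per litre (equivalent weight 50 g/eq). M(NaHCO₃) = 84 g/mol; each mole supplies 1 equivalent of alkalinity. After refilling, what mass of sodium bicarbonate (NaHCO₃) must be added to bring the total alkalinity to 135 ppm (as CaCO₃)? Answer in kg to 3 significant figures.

5.10 kg

After draining 52% and refilling: 158 × 0.48 + 31 × 0.52 = 91.96 ppm.
Deficit to target: 135 − 91.96 = 43.04 mg/L.
As CaCO₃: 43.04 mg/L × 70,500 L = 3034 g; ÷ 50 g/eq ÷ 1 = 60.69 mol NaHCO₃.
Mass: 60.69 × 84 = 5098 g.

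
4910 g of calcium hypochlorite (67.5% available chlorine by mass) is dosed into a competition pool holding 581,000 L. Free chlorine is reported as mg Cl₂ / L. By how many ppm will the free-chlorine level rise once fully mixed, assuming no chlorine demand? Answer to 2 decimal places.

Available chlorine delivered: 4910 g × 0.675 = 3314 g as Cl₂.
Concentration rise: 3314 g / 581,000 L = 5.704 mg/L = 5.70 ppm.

5.70 ppm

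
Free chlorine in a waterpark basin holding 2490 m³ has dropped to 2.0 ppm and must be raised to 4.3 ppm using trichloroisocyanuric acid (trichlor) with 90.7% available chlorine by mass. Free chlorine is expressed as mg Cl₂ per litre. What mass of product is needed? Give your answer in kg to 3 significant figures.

6.31 kg

Volume: 2490 m³ = 2,490,000 L.
Chlorine deficit: 4.3 − 2.0 = 2.3 ppm = 2.3 mg/L as Cl₂.
Cl₂ equivalent needed: 2.3 mg/L × 2,490,000 L = 5,727,000 mg = 5727 g.
Product at 90.7% available chlorine: 5727 / 0.907 = 6314 g.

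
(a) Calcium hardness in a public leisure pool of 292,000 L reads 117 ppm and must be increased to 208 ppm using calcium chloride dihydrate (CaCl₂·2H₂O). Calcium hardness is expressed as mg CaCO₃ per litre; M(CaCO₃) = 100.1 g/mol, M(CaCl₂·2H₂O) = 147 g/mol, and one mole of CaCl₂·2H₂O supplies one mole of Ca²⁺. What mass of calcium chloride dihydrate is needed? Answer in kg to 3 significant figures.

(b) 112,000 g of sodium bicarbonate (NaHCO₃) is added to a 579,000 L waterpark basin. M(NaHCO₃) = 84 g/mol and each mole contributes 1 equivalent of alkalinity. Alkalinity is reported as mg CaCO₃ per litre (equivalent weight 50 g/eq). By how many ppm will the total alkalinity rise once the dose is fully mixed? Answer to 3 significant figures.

(a) 39.0 kg; (b) 115 ppm

(a) Hardness to add: (208 − 117) = 91 mg/L as CaCO₃ × 292,000 L = 26,570 g as CaCO₃.
(a) Moles of Ca²⁺ (1 mol Ca²⁺ ≡ 1 mol CaCO₃): 26,570 / 100.1 g/mol = 265.5 mol.
(a) Mass of CaCl₂·2H₂O: 265.5 × 147 = 39,020 g.

(b) Moles of NaHCO₃: 112,000 g ÷ 84 g/mol = 1333 mol → 1333 eq of alkalinity.
(b) As CaCO₃: 1333 eq × 50 g/eq = 66,670 g.
(b) Rise: 66,670 g / 579,000 L × 1000 = 115.1 mg/L.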